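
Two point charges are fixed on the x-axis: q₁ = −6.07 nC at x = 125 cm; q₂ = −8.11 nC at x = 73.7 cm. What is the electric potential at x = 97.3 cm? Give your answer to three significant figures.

-506 V

Electric potential is a scalar, so the contributions from each charge add algebraically: V = Σ kqᵢ/rᵢ.
Distances from the field point to each charge: r₁ = 0.277 m, r₂ = 0.236 m.
V = k[(-6.07×10⁻⁹)/(0.277) + (-8.11×10⁻⁹)/(0.236)] = -506 V.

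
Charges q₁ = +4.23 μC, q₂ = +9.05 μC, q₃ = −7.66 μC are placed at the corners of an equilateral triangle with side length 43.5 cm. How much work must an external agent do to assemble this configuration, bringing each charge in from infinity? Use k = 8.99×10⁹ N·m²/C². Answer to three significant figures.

The assembly work is the sum of pairwise potential energies, U = Σ_{i<j} kqᵢqⱼ/rᵢⱼ.
All three pair separations equal the side length, 0.435 m.
U = (0.791) + (-0.670) + (-1.43) = -1.31 J.

-1.31 J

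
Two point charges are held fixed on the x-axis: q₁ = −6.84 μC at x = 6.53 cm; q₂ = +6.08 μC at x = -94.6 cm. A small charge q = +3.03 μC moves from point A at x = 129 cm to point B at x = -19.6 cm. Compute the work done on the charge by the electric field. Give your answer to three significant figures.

The work done by the electric force is W_field = −ΔU = −q(V_B − V_A) = q(V_A − V_B).
At A: distances to the source charges are 1.22 m, 2.24 m; V_A = Σ kqᵢ/rᵢ = -2.58×10⁴ V.
At B: distances to the source charges are 0.261 m, 0.750 m; V_B = Σ kqᵢ/rᵢ = -1.62×10⁵ V.
ΔV = V_B − V_A = -1.37×10⁵ V.
W_field = −qΔV = −(3.03×10⁻⁶ C)(-1.37×10⁵ V) = 0.414 J.

0.414 J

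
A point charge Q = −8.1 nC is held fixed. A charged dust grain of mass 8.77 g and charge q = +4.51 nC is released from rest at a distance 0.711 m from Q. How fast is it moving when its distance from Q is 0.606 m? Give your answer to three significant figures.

4.27×10⁻³ m/s

Only the electrostatic force acts, so mechanical energy is conserved: ½mv² = U₁ − U₂ = kQq(1/r₁ − 1/r₂).
U₁ − U₂ = (8.99×10⁹ N·m²/C²)(-8.10×10⁻⁹ C)(4.51×10⁻⁹ C)(1/0.711 − 1/0.606) = 8.00×10⁻⁸ J.
v = √(2·8.00×10⁻⁸/8.77×10⁻³) = 4.27×10⁻³ m/s.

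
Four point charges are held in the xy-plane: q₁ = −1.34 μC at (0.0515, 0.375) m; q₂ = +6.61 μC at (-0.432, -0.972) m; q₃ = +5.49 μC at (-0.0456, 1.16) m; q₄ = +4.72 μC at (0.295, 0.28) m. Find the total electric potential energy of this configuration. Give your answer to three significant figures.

The assembly work is the sum of pairwise potential energies, U = Σ_{i<j} kqᵢqⱼ/rᵢⱼ.
Pair separations: r₁₂ = 1.43 m, r₁₃ = 0.791 m, r₁₄ = 0.261 m, r₂₃ = 2.17 m, r₂₄ = 1.45 m, r₃₄ = 0.944 m.
Summing all 6 pair terms gives U = 0.234 J.

0.234 J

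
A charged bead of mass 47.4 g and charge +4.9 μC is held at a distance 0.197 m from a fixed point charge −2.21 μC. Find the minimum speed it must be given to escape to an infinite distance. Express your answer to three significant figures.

4.57 m/s

To just escape, total mechanical energy must reach zero at infinity: ½mv²_min + U = 0, so ½mv²_min = −U = |kQq|/r.
|U| = |kQq|/r = (8.99×10⁹ N·m²/C²)(2.21×10⁻⁶)(4.90×10⁻⁶)/(0.197) = 0.494 J.
v_min = √(2|U|/m) = √(2·0.494/0.0474) = 4.57 m/s.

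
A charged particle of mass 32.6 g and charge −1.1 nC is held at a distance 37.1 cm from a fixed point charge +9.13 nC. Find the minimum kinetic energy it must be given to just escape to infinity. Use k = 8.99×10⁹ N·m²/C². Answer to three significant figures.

To just escape, total mechanical energy must reach zero at infinity: ½mv²_min + U = 0, so ½mv²_min = −U = |kQq|/r.
|U| = |kQq|/r = (8.99×10⁹ N·m²/C²)(9.13×10⁻⁹)(1.10×10⁻⁹)/(0.371) = 2.43×10⁻⁷ J.

2.43×10⁻⁷ J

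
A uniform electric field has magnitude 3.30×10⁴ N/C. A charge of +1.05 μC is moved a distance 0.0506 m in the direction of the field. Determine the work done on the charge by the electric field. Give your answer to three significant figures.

The potential change for a displacement 0.0506 m in the direction of the field is ΔV = −Ed = -1670 V.
W_field = −qΔV = 1.75×10⁻³ J.

1.75×10⁻³ J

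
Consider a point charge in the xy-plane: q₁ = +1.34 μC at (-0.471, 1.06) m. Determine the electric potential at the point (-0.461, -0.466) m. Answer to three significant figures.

7890 V

The total potential is the scalar sum of each charge's contribution, V = Σ kqᵢ/rᵢ.
Distances from the field point to each charge: r₁ = 1.53 m.
V = k[(1.34×10⁻⁶)/(1.53)] = 7890 V.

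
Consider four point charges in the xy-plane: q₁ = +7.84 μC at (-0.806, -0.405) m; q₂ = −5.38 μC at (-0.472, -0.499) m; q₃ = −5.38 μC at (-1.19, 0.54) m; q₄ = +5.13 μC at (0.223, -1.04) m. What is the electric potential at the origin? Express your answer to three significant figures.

1.41×10⁴ V

The total potential is the scalar sum of each charge's contribution, V = Σ kqᵢ/rᵢ.
Distances from the field point to each charge: r₁ = 0.902 m, r₂ = 0.687 m, r₃ = 1.31 m, r₄ = 1.06 m.
V = k[(7.84×10⁻⁶)/(0.902) + (-5.38×10⁻⁶)/(0.687) + (-5.38×10⁻⁶)/(1.31) + (5.13×10⁻⁶)/(1.06)] = 1.41×10⁴ V.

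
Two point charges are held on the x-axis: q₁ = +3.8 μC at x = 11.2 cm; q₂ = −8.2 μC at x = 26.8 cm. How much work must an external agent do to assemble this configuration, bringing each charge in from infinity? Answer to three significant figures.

The work to assemble the configuration equals its total potential energy, U = Σ kqᵢqⱼ/rᵢⱼ over all pairs.
Pair separations: r₁₂ = 0.156 m.
U = (-1.80) = -1.80 J.

-1.80 J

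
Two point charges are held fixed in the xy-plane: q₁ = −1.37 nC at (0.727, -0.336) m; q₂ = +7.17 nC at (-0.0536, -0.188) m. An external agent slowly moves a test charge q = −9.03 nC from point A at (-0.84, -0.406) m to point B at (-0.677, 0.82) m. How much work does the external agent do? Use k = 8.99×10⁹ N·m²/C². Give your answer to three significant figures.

2.12×10⁻⁷ J

For quasistatic motion the external work equals the change in potential energy: W_ext = qΔV = q(V_B − V_A).
At A: distances to the source charges are 1.57 m, 0.816 m; V_A = Σ kqᵢ/rᵢ = 71.1 V.
At B: distances to the source charges are 1.82 m, 1.19 m; V_B = Σ kqᵢ/rᵢ = 47.6 V.
ΔV = V_B − V_A = -23.5 V.
W_ext = qΔV = (-9.03×10⁻⁹ C)(-23.5 V) = 2.12×10⁻⁷ J.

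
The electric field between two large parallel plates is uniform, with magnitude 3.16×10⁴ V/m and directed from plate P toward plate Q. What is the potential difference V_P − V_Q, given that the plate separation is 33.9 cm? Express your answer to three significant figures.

In a uniform field, potential decreases in the direction of E: ΔV = −E·d for a displacement d parallel to E.
Going from Q to P is a displacement of 33.9 cm opposite to the field, so V_P − V_Q = +Ed = 1.07×10⁴ V.

1.07×10⁴ V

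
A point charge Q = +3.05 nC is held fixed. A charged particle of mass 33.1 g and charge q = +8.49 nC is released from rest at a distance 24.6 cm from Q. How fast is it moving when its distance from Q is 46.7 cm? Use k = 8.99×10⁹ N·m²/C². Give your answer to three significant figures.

Only the electrostatic force acts, so mechanical energy is conserved: ½mv² = U₁ − U₂ = kQq(1/r₁ − 1/r₂).
U₁ − U₂ = (8.99×10⁹ N·m²/C²)(3.05×10⁻⁹ C)(8.49×10⁻⁹ C)(1/0.246 − 1/0.467) = 4.48×10⁻⁷ J.
v = √(2·4.48×10⁻⁷/0.0331) = 5.20×10⁻³ m/s.

5.20×10⁻³ m/s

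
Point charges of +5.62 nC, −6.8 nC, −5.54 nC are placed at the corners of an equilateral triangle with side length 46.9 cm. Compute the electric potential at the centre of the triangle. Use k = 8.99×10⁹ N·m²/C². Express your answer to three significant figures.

The total potential is the scalar sum of each charge's contribution, V = Σ kqᵢ/rᵢ.
The distance from each vertex to the centroid is a/√3 = 0.271 m.
V = k[(5.62×10⁻⁹)/(0.271) + (-6.80×10⁻⁹)/(0.271) + (-5.54×10⁻⁹)/(0.271)] = -223 V.

-223 V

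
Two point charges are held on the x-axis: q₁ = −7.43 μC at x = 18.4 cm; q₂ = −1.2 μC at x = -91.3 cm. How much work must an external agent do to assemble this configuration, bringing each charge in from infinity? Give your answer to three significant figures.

0.0731 J

The assembly work is the sum of pairwise potential energies, U = Σ_{i<j} kqᵢqⱼ/rᵢⱼ.
Pair separations: r₁₂ = 1.10 m.
U = (0.0731) = 0.0731 J.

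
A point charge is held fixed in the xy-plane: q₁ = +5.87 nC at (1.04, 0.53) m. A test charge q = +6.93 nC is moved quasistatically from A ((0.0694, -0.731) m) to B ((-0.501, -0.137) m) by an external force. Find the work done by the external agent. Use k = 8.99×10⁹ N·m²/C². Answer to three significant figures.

-1.20×10⁻⁸ J

For quasistatic motion the external work equals the change in potential energy: W_ext = qΔV = q(V_B − V_A).
At A: distance to the source charge is 1.59 m; V_A = kq₁/r = 33.2 V.
At B: distance to the source charge is 1.68 m; V_B = kq₁/r = 31.4 V.
ΔV = V_B − V_A = -1.74 V.
W_ext = qΔV = (6.93×10⁻⁹ C)(-1.74 V) = -1.20×10⁻⁸ J.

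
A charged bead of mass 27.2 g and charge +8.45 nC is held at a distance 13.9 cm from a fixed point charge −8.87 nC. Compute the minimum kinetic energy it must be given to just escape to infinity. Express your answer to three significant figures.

To just escape, total mechanical energy must reach zero at infinity: ½mv²_min + U = 0, so ½mv²_min = −U = |kQq|/r.
|U| = |kQq|/r = (8.99×10⁹ N·m²/C²)(8.87×10⁻⁹)(8.45×10⁻⁹)/(0.139) = 4.85×10⁻⁶ J.

4.85×10⁻⁶ J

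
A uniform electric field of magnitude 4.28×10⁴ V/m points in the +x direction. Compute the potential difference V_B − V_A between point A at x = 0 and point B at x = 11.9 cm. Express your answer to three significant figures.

-5090 V

In a uniform field, potential decreases in the direction of E: V_B − V_A = −E·Δx.
V_B − V_A = −(4.28×10⁴ V/m)(0.119 m) = -5090 V.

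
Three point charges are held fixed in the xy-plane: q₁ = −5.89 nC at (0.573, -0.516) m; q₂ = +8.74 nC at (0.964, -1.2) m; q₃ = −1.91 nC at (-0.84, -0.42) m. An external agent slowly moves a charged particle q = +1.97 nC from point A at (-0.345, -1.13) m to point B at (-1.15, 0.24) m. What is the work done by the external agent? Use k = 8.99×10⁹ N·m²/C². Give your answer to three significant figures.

For quasistatic motion the external work equals the change in potential energy: W_ext = qΔV = q(V_B − V_A).
At A: distances to the source charges are 1.10 m, 1.31 m, 0.866 m; V_A = Σ kqᵢ/rᵢ = -7.84 V.
At B: distances to the source charges are 1.88 m, 2.56 m, 0.729 m; V_B = Σ kqᵢ/rᵢ = -21.0 V.
ΔV = V_B − V_A = -13.1 V.
W_ext = qΔV = (1.97×10⁻⁹ C)(-13.1 V) = -2.59×10⁻⁸ J.

-2.59×10⁻⁸ J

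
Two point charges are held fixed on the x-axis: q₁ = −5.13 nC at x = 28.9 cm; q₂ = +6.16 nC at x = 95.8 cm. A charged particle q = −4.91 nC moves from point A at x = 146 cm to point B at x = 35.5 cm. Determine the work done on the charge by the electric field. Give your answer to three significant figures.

-3.33×10⁻⁶ J

The work done by the electric force is W_field = −ΔU = −q(V_B − V_A) = q(V_A − V_B).
At A: distances to the source charges are 1.17 m, 0.502 m; V_A = Σ kqᵢ/rᵢ = 70.9 V.
At B: distances to the source charges are 0.0660 m, 0.603 m; V_B = Σ kqᵢ/rᵢ = -607 V.
ΔV = V_B − V_A = -678 V.
W_field = −qΔV = −(-4.91×10⁻⁹ C)(-678 V) = -3.33×10⁻⁶ J.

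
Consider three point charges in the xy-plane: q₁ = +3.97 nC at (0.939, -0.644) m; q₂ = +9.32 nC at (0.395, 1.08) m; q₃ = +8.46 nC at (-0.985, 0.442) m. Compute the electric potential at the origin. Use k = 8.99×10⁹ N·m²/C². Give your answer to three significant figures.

175 V

The total potential is the scalar sum of each charge's contribution, V = Σ kqᵢ/rᵢ.
Distances from the field point to each charge: r₁ = 1.14 m, r₂ = 1.15 m, r₃ = 1.08 m.
V = k[(3.97×10⁻⁹)/(1.14) + (9.32×10⁻⁹)/(1.15) + (8.46×10⁻⁹)/(1.08)] = 175 V.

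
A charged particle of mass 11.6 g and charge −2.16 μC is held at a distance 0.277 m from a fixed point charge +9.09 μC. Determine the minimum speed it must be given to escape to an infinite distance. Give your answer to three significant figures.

10.5 m/s

To just escape, total mechanical energy must reach zero at infinity: ½mv²_min + U = 0, so ½mv²_min = −U = |kQq|/r.
|U| = |kQq|/r = (8.99×10⁹ N·m²/C²)(9.09×10⁻⁶)(2.16×10⁻⁶)/(0.277) = 0.637 J.
v_min = √(2|U|/m) = √(2·0.637/0.0116) = 10.5 m/s.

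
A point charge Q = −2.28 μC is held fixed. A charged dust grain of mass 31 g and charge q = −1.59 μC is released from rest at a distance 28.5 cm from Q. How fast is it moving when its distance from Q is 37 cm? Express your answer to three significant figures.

Only the electrostatic force acts, so mechanical energy is conserved: ½mv² = U₁ − U₂ = kQq(1/r₁ − 1/r₂).
U₁ − U₂ = (8.99×10⁹ N·m²/C²)(-2.28×10⁻⁶ C)(-1.59×10⁻⁶ C)(1/0.285 − 1/0.370) = 0.0263 J.
v = √(2·0.0263/0.0310) = 1.30 m/s.

1.30 m/s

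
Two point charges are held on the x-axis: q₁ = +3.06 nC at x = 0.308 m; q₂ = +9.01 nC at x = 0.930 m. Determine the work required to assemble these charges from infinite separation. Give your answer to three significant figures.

The assembly work is the sum of pairwise potential energies, U = Σ_{i<j} kqᵢqⱼ/rᵢⱼ.
Pair separations: r₁₂ = 0.622 m.
U = (3.98×10⁻⁷) = 3.98×10⁻⁷ J.

3.98×10⁻⁷ J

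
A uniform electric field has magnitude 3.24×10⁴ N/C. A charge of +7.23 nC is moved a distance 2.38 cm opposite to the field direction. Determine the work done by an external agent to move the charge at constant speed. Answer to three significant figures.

The potential change for a displacement 2.38 cm opposite to the field direction is ΔV = +Ed = 771 V.
W_ext = qΔV = 5.58×10⁻⁶ J.

5.58×10⁻⁶ J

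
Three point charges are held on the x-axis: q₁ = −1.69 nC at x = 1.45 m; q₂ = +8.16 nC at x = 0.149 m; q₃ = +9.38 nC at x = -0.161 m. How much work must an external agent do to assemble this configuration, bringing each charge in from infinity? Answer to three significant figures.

The work to assemble the configuration equals its total potential energy, U = Σ kqᵢqⱼ/rᵢⱼ over all pairs.
Pair separations: r₁₂ = 1.30 m, r₁₃ = 1.61 m, r₂₃ = 0.310 m.
U = (-9.53×10⁻⁸) + (-8.85×10⁻⁸) + (2.22×10⁻⁶) = 2.04×10⁻⁶ J.

2.04×10⁻⁶ J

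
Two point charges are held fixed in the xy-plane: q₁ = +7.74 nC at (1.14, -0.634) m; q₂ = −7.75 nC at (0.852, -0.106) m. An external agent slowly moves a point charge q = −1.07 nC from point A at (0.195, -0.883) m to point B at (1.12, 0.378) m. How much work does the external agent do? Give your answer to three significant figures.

For quasistatic motion the external work equals the change in potential energy: W_ext = qΔV = q(V_B − V_A).
At A: distances to the source charges are 0.977 m, 1.02 m; V_A = Σ kqᵢ/rᵢ = 2.73 V.
At B: distances to the source charges are 1.01 m, 0.553 m; V_B = Σ kqᵢ/rᵢ = -57.2 V.
ΔV = V_B − V_A = -59.9 V.
W_ext = qΔV = (-1.07×10⁻⁹ C)(-59.9 V) = 6.41×10⁻⁸ J.

6.41×10⁻⁸ J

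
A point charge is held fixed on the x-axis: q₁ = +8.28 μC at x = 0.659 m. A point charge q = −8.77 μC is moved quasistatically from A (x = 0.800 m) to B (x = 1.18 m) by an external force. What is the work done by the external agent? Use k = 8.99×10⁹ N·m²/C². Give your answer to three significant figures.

3.38 J

For quasistatic motion the external work equals the change in potential energy: W_ext = qΔV = q(V_B − V_A).
At A: distance to the source charge is 0.141 m; V_A = kq₁/r = 5.28×10⁵ V.
At B: distance to the source charge is 0.521 m; V_B = kq₁/r = 1.43×10⁵ V.
ΔV = V_B − V_A = -3.85×10⁵ V.
W_ext = qΔV = (-8.77×10⁻⁶ C)(-3.85×10⁵ V) = 3.38 J.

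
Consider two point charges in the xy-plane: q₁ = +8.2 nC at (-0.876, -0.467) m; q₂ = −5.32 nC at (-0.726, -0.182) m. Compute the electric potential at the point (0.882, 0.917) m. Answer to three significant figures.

Electric potential is a scalar, so the contributions from each charge add algebraically: V = Σ kqᵢ/rᵢ.
Distances from the field point to each charge: r₁ = 2.24 m, r₂ = 1.95 m.
V = k[(8.20×10⁻⁹)/(2.24) + (-5.32×10⁻⁹)/(1.95)] = 8.39 V.

8.39 V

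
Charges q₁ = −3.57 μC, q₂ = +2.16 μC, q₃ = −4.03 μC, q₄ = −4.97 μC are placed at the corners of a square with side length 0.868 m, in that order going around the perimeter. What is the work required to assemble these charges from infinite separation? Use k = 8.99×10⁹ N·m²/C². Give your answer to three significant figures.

The work to assemble the configuration equals its total potential energy, U = Σ kqᵢqⱼ/rᵢⱼ over all pairs.
The four side pairs have separation 0.868 m and the two diagonal pairs 1.23 m.
Summing all 6 pair terms gives U = 0.248 J.

0.248 J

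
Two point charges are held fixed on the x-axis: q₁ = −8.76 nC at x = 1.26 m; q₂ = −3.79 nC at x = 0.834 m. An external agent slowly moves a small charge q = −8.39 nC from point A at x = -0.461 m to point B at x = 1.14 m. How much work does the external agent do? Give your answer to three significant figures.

For quasistatic motion the external work equals the change in potential energy: W_ext = qΔV = q(V_B − V_A).
At A: distances to the source charges are 1.72 m, 1.29 m; V_A = Σ kqᵢ/rᵢ = -72.1 V.
At B: distances to the source charges are 0.120 m, 0.306 m; V_B = Σ kqᵢ/rᵢ = -768 V.
ΔV = V_B − V_A = -696 V.
W_ext = qΔV = (-8.39×10⁻⁹ C)(-696 V) = 5.84×10⁻⁶ J.

5.84×10⁻⁶ J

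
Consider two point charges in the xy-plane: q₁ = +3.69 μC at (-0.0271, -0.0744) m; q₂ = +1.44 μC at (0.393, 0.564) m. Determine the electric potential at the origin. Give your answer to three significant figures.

Electric potential is a scalar, so the contributions from each charge add algebraically: V = Σ kqᵢ/rᵢ.
Distances from the field point to each charge: r₁ = 0.0792 m, r₂ = 0.687 m.
V = k[(3.69×10⁻⁶)/(0.0792) + (1.44×10⁻⁶)/(0.687)] = 4.38×10⁵ V.

4.38×10⁵ V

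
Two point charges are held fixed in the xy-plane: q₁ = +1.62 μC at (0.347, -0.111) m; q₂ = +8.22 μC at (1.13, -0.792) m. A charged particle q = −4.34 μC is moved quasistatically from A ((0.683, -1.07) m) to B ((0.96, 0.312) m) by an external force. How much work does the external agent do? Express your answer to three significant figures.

0.299 J

For quasistatic motion the external work equals the change in potential energy: W_ext = qΔV = q(V_B − V_A).
At A: distances to the source charges are 1.02 m, 0.526 m; V_A = Σ kqᵢ/rᵢ = 1.55×10⁵ V.
At B: distances to the source charges are 0.745 m, 1.12 m; V_B = Σ kqᵢ/rᵢ = 8.57×10⁴ V.
ΔV = V_B − V_A = -6.90×10⁴ V.
W_ext = qΔV = (-4.34×10⁻⁶ C)(-6.90×10⁴ V) = 0.299 J.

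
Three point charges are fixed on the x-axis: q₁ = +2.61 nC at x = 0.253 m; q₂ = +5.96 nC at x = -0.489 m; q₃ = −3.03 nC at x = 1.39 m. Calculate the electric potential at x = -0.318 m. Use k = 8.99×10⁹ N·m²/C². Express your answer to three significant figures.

The total potential is the scalar sum of each charge's contribution, V = Σ kqᵢ/rᵢ.
Distances from the field point to each charge: r₁ = 0.571 m, r₂ = 0.171 m, r₃ = 1.71 m.
V = k[(2.61×10⁻⁹)/(0.571) + (5.96×10⁻⁹)/(0.171) + (-3.03×10⁻⁹)/(1.71)] = 338 V.

338 V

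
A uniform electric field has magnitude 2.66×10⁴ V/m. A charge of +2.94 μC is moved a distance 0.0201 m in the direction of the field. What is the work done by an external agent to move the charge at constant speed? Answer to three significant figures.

The potential change for a displacement 0.0201 m in the direction of the field is ΔV = −Ed = -535 V.
W_ext = qΔV = -1.57×10⁻³ J.

-1.57×10⁻³ J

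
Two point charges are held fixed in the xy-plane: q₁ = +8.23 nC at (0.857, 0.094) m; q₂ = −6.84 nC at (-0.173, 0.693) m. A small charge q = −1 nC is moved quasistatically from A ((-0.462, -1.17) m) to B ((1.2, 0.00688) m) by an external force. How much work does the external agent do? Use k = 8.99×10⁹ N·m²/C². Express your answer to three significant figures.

For quasistatic motion the external work equals the change in potential energy: W_ext = qΔV = q(V_B − V_A).
At A: distances to the source charges are 1.83 m, 1.89 m; V_A = Σ kqᵢ/rᵢ = 7.88 V.
At B: distances to the source charges are 0.354 m, 1.53 m; V_B = Σ kqᵢ/rᵢ = 169 V.
ΔV = V_B − V_A = 161 V.
W_ext = qΔV = (-1.00×10⁻⁹ C)(161 V) = -1.61×10⁻⁷ J.

-1.61×10⁻⁷ J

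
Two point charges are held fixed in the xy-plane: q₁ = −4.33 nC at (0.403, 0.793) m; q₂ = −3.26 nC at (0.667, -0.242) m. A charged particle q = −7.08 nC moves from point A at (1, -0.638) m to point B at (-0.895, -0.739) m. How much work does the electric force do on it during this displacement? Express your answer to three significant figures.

3.15×10⁻⁷ J

The work done by the electric force is W_field = −ΔU = −q(V_B − V_A) = q(V_A − V_B).
At A: distances to the source charges are 1.55 m, 0.517 m; V_A = Σ kqᵢ/rᵢ = -81.7 V.
At B: distances to the source charges are 2.01 m, 1.64 m; V_B = Σ kqᵢ/rᵢ = -37.3 V.
ΔV = V_B − V_A = 44.5 V.
W_field = −qΔV = −(-7.08×10⁻⁹ C)(44.5 V) = 3.15×10⁻⁷ J.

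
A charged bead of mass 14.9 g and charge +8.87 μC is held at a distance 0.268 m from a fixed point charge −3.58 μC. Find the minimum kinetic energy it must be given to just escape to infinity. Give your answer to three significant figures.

1.07 J

To just escape, total mechanical energy must reach zero at infinity: ½mv²_min + U = 0, so ½mv²_min = −U = |kQq|/r.
|U| = |kQq|/r = (8.99×10⁹ N·m²/C²)(3.58×10⁻⁶)(8.87×10⁻⁶)/(0.268) = 1.07 J.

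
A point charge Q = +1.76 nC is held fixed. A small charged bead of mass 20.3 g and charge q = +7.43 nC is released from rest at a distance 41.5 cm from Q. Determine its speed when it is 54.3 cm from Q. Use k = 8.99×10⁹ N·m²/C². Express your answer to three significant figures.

2.56×10⁻³ m/s

Only the electrostatic force acts, so mechanical energy is conserved: ½mv² = U₁ − U₂ = kQq(1/r₁ − 1/r₂).
U₁ − U₂ = (8.99×10⁹ N·m²/C²)(1.76×10⁻⁹ C)(7.43×10⁻⁹ C)(1/0.415 − 1/0.543) = 6.68×10⁻⁸ J.
v = √(2·6.68×10⁻⁸/0.0203) = 2.56×10⁻³ m/s.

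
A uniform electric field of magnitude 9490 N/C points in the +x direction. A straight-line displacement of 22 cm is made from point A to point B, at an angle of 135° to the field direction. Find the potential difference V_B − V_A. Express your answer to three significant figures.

Only the component of displacement along E changes the potential: ΔV = −E·d·cosθ.
ΔV = −(9490 V/m)(0.220 m)cos135° = 1480 V.

1480 V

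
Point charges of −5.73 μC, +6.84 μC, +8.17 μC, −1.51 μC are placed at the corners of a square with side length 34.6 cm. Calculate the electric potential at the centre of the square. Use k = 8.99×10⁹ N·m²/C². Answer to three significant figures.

The total potential is the scalar sum of each charge's contribution, V = Σ kqᵢ/rᵢ.
The distance from each corner to the centre is a√2/2 = 0.245 m.
V = k[(-5.73×10⁻⁶)/(0.245) + (6.84×10⁻⁶)/(0.245) + (8.17×10⁻⁶)/(0.245) + (-1.51×10⁻⁶)/(0.245)] = 2.86×10⁵ V.

2.86×10⁵ V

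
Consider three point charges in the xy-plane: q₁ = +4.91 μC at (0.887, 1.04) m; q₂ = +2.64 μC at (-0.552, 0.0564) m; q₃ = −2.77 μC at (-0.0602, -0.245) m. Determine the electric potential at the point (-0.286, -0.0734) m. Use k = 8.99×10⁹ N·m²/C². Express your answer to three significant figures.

1.97×10⁴ V

The total potential is the scalar sum of each charge's contribution, V = Σ kqᵢ/rᵢ.
Distances from the field point to each charge: r₁ = 1.62 m, r₂ = 0.296 m, r₃ = 0.284 m.
V = k[(4.91×10⁻⁶)/(1.62) + (2.64×10⁻⁶)/(0.296) + (-2.77×10⁻⁶)/(0.284)] = 1.97×10⁴ V.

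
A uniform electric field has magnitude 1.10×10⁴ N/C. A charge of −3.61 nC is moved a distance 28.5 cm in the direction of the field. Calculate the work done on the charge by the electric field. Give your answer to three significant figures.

The potential change for a displacement 28.5 cm in the direction of the field is ΔV = −Ed = -3130 V.
W_field = −qΔV = -1.13×10⁻⁵ J.

-1.13×10⁻⁵ J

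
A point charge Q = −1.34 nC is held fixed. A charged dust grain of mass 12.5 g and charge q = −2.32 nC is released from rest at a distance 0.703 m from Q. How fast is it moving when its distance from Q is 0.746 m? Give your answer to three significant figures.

Only the electrostatic force acts, so mechanical energy is conserved: ½mv² = U₁ − U₂ = kQq(1/r₁ − 1/r₂).
U₁ − U₂ = (8.99×10⁹ N·m²/C²)(-1.34×10⁻⁹ C)(-2.32×10⁻⁹ C)(1/0.703 − 1/0.746) = 2.29×10⁻⁹ J.
v = √(2·2.29×10⁻⁹/0.0125) = 6.06×10⁻⁴ m/s.

6.06×10⁻⁴ m/s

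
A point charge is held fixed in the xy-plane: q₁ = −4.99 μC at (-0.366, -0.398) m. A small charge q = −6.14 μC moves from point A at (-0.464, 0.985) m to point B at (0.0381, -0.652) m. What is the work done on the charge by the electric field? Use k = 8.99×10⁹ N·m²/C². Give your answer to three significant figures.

The work done by the electric force is W_field = −ΔU = −q(V_B − V_A) = q(V_A − V_B).
At A: distance to the source charge is 1.39 m; V_A = kq₁/r = -3.24×10⁴ V.
At B: distance to the source charge is 0.477 m; V_B = kq₁/r = -9.40×10⁴ V.
ΔV = V_B − V_A = -6.16×10⁴ V.
W_field = −qΔV = −(-6.14×10⁻⁶ C)(-6.16×10⁴ V) = -0.378 J.

-0.378 J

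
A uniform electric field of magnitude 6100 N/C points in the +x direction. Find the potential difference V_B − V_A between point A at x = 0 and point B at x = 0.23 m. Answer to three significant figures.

-1400 V

In a uniform field, potential decreases in the direction of E: V_B − V_A = −E·Δx.
V_B − V_A = −(6100 V/m)(0.230 m) = -1400 V.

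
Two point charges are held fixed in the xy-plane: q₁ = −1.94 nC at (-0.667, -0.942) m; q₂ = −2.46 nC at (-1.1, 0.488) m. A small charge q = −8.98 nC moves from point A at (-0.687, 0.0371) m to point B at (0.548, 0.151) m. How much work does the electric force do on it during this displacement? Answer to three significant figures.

2.71×10⁻⁷ J

The work done by the electric force is W_field = −ΔU = −q(V_B − V_A) = q(V_A − V_B).
At A: distances to the source charges are 0.979 m, 0.611 m; V_A = Σ kqᵢ/rᵢ = -54.0 V.
At B: distances to the source charges are 1.63 m, 1.68 m; V_B = Σ kqᵢ/rᵢ = -23.8 V.
ΔV = V_B − V_A = 30.2 V.
W_field = −qΔV = −(-8.98×10⁻⁹ C)(30.2 V) = 2.71×10⁻⁷ J.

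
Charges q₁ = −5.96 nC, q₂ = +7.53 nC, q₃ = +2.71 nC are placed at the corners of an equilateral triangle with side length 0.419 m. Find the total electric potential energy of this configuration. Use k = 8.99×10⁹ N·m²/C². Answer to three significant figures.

The assembly work is the sum of pairwise potential energies, U = Σ_{i<j} kqᵢqⱼ/rᵢⱼ.
All three pair separations equal the side length, 0.419 m.
U = (-9.63×10⁻⁷) + (-3.47×10⁻⁷) + (4.38×10⁻⁷) = -8.72×10⁻⁷ J.

-8.72×10⁻⁷ J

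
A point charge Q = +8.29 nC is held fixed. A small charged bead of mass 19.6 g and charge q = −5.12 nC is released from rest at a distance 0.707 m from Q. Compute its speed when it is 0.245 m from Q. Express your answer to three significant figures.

Only the electrostatic force acts, so mechanical energy is conserved: ½mv² = U₁ − U₂ = kQq(1/r₁ − 1/r₂).
U₁ − U₂ = (8.99×10⁹ N·m²/C²)(8.29×10⁻⁹ C)(-5.12×10⁻⁹ C)(1/0.707 − 1/0.245) = 1.02×10⁻⁶ J.
v = √(2·1.02×10⁻⁶/0.0196) = 0.0102 m/s.

0.0102 m/s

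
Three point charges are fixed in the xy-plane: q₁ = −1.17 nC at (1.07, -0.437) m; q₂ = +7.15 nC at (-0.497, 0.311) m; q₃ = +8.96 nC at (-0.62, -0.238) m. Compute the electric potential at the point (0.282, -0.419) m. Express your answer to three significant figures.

134 V

The total potential is the scalar sum of each charge's contribution, V = Σ kqᵢ/rᵢ.
Distances from the field point to each charge: r₁ = 0.788 m, r₂ = 1.07 m, r₃ = 0.920 m.
V = k[(-1.17×10⁻⁹)/(0.788) + (7.15×10⁻⁹)/(1.07) + (8.96×10⁻⁹)/(0.920)] = 134 V.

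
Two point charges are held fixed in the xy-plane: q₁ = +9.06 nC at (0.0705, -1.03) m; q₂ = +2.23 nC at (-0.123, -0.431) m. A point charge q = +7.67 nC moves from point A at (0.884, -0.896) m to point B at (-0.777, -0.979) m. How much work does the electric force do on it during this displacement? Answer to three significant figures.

-1.97×10⁻⁸ J

The work done by the electric force is W_field = −ΔU = −q(V_B − V_A) = q(V_A − V_B).
At A: distances to the source charges are 0.824 m, 1.11 m; V_A = Σ kqᵢ/rᵢ = 117 V.
At B: distances to the source charges are 0.849 m, 0.853 m; V_B = Σ kqᵢ/rᵢ = 119 V.
ΔV = V_B − V_A = 2.56 V.
W_field = −qΔV = −(7.67×10⁻⁹ C)(2.56 V) = -1.97×10⁻⁸ J.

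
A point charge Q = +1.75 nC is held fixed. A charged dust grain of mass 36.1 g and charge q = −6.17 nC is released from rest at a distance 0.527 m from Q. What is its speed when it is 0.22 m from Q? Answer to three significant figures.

Only the electrostatic force acts, so mechanical energy is conserved: ½mv² = U₁ − U₂ = kQq(1/r₁ − 1/r₂).
U₁ − U₂ = (8.99×10⁹ N·m²/C²)(1.75×10⁻⁹ C)(-6.17×10⁻⁹ C)(1/0.527 − 1/0.220) = 2.57×10⁻⁷ J.
v = √(2·2.57×10⁻⁷/0.0361) = 3.77×10⁻³ m/s.

3.77×10⁻³ m/s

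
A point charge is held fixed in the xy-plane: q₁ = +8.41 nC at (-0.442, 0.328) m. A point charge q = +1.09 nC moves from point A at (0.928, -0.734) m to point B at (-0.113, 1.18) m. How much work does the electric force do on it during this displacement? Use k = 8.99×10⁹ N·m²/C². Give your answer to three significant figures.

-4.27×10⁻⁸ J

The work done by the electric force is W_field = −ΔU = −q(V_B − V_A) = q(V_A − V_B).
At A: distance to the source charge is 1.73 m; V_A = kq₁/r = 43.6 V.
At B: distance to the source charge is 0.913 m; V_B = kq₁/r = 82.8 V.
ΔV = V_B − V_A = 39.2 V.
W_field = −qΔV = −(1.09×10⁻⁹ C)(39.2 V) = -4.27×10⁻⁸ J.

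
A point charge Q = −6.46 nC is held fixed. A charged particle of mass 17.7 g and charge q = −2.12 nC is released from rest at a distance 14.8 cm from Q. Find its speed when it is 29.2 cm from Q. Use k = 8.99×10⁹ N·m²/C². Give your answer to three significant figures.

Only the electrostatic force acts, so mechanical energy is conserved: ½mv² = U₁ − U₂ = kQq(1/r₁ − 1/r₂).
U₁ − U₂ = (8.99×10⁹ N·m²/C²)(-6.46×10⁻⁹ C)(-2.12×10⁻⁹ C)(1/0.148 − 1/0.292) = 4.10×10⁻⁷ J.
v = √(2·4.10×10⁻⁷/0.0177) = 6.81×10⁻³ m/s.

6.81×10⁻³ m/s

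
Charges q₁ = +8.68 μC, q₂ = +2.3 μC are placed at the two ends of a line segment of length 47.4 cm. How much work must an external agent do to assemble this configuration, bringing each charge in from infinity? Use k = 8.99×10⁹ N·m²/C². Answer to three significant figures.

0.379 J

The assembly work is the sum of pairwise potential energies, U = Σ_{i<j} kqᵢqⱼ/rᵢⱼ.
The separation is r = 0.474 m.
U = (0.379) = 0.379 J.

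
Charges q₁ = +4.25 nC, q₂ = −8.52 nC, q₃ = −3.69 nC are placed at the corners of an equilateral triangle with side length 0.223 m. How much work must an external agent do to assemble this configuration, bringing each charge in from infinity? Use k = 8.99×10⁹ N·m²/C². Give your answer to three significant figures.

-8.25×10⁻⁷ J

The work to assemble the configuration equals its total potential energy, U = Σ kqᵢqⱼ/rᵢⱼ over all pairs.
All three pair separations equal the side length, 0.223 m.
U = (-1.46×10⁻⁶) + (-6.32×10⁻⁷) + (1.27×10⁻⁶) = -8.25×10⁻⁷ J.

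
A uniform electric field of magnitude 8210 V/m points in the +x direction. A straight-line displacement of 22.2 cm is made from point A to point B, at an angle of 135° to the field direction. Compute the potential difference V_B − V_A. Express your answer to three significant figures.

Only the component of displacement along E changes the potential: ΔV = −E·d·cosθ.
ΔV = −(8210 V/m)(0.222 m)cos135° = 1290 V.

1290 V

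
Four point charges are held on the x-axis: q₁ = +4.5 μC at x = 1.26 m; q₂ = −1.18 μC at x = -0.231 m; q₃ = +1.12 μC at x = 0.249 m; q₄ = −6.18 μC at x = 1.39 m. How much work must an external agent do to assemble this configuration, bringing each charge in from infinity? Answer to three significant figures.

The work to assemble the configuration equals its total potential energy, U = Σ kqᵢqⱼ/rᵢⱼ over all pairs.
Pair separations: r₁₂ = 1.49 m, r₁₃ = 1.01 m, r₁₄ = 0.130 m, r₂₃ = 0.480 m, r₂₄ = 1.62 m, r₃₄ = 1.14 m.
Summing all 6 pair terms gives U = -1.95 J.

-1.95 J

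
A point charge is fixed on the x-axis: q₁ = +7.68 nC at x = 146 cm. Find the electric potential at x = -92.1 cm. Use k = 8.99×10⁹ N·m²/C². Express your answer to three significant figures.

The total potential is the scalar sum of each charge's contribution, V = Σ kqᵢ/rᵢ.
V = k[(7.68×10⁻⁹)/(2.38)] = 29.0 V.

29.0 V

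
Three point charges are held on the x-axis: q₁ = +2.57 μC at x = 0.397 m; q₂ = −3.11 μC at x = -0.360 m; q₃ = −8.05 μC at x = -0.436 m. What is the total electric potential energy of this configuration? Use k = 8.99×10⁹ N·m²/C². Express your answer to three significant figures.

The work to assemble the configuration equals its total potential energy, U = Σ kqᵢqⱼ/rᵢⱼ over all pairs.
Pair separations: r₁₂ = 0.757 m, r₁₃ = 0.833 m, r₂₃ = 0.0760 m.
U = (-0.0949) + (-0.223) + (2.96) = 2.64 J.

2.64 J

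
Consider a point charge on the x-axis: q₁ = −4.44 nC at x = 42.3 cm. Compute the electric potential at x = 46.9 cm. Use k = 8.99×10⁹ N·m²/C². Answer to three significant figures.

Electric potential is a scalar, so the contributions from each charge add algebraically: V = Σ kqᵢ/rᵢ.
V = k[(-4.44×10⁻⁹)/(0.0460)] = -868 V.

-868 V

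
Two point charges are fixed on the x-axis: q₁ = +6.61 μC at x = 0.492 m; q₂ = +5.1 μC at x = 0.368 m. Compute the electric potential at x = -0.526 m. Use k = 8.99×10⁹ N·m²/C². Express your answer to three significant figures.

Electric potential is a scalar, so the contributions from each charge add algebraically: V = Σ kqᵢ/rᵢ.
Distances from the field point to each charge: r₁ = 1.02 m, r₂ = 0.894 m.
V = k[(6.61×10⁻⁶)/(1.02) + (5.10×10⁻⁶)/(0.894)] = 1.10×10⁵ V.

1.10×10⁵ V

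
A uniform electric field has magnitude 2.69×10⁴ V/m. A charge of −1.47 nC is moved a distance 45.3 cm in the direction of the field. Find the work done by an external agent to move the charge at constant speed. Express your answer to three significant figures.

1.79×10⁻⁵ J

The potential change for a displacement 45.3 cm in the direction of the field is ΔV = −Ed = -1.22×10⁴ V.
W_ext = qΔV = 1.79×10⁻⁵ J.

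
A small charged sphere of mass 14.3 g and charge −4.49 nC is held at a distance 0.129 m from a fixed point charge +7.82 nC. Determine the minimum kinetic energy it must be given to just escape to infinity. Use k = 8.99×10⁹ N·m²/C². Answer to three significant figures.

To just escape, total mechanical energy must reach zero at infinity: ½mv²_min + U = 0, so ½mv²_min = −U = |kQq|/r.
|U| = |kQq|/r = (8.99×10⁹ N·m²/C²)(7.82×10⁻⁹)(4.49×10⁻⁹)/(0.129) = 2.45×10⁻⁶ J.

2.45×10⁻⁶ J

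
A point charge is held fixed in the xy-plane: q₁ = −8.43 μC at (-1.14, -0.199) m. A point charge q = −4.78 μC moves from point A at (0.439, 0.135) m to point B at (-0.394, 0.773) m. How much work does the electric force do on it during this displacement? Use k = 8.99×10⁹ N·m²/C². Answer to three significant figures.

-0.0712 J

The work done by the electric force is W_field = −ΔU = −q(V_B − V_A) = q(V_A − V_B).
At A: distance to the source charge is 1.61 m; V_A = kq₁/r = -4.70×10⁴ V.
At B: distance to the source charge is 1.23 m; V_B = kq₁/r = -6.19×10⁴ V.
ΔV = V_B − V_A = -1.49×10⁴ V.
W_field = −qΔV = −(-4.78×10⁻⁶ C)(-1.49×10⁴ V) = -0.0712 J.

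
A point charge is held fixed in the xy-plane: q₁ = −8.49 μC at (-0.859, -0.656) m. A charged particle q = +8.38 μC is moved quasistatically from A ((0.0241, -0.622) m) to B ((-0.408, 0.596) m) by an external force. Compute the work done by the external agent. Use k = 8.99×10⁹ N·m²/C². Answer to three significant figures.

For quasistatic motion the external work equals the change in potential energy: W_ext = qΔV = q(V_B − V_A).
At A: distance to the source charge is 0.884 m; V_A = kq₁/r = -8.64×10⁴ V.
At B: distance to the source charge is 1.33 m; V_B = kq₁/r = -5.74×10⁴ V.
ΔV = V_B − V_A = 2.90×10⁴ V.
W_ext = qΔV = (8.38×10⁻⁶ C)(2.90×10⁴ V) = 0.243 J.

0.243 J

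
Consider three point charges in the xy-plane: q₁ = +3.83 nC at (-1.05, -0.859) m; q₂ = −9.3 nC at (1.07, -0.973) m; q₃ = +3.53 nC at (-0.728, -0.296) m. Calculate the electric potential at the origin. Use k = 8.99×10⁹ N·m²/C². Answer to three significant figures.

Electric potential is a scalar, so the contributions from each charge add algebraically: V = Σ kqᵢ/rᵢ.
Distances from the field point to each charge: r₁ = 1.36 m, r₂ = 1.45 m, r₃ = 0.786 m.
V = k[(3.83×10⁻⁹)/(1.36) + (-9.30×10⁻⁹)/(1.45) + (3.53×10⁻⁹)/(0.786)] = 7.95 V.

7.95 V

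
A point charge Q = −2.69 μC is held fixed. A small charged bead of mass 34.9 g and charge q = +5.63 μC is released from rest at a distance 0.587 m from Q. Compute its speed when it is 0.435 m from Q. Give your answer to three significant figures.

Only the electrostatic force acts, so mechanical energy is conserved: ½mv² = U₁ − U₂ = kQq(1/r₁ − 1/r₂).
U₁ − U₂ = (8.99×10⁹ N·m²/C²)(-2.69×10⁻⁶ C)(5.63×10⁻⁶ C)(1/0.587 − 1/0.435) = 0.0810 J.
v = √(2·0.0810/0.0349) = 2.16 m/s.

2.16 m/s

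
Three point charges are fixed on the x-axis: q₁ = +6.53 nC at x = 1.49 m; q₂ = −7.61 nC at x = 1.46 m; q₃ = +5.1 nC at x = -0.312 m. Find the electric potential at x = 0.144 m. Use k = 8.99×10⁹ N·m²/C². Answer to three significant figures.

Electric potential is a scalar, so the contributions from each charge add algebraically: V = Σ kqᵢ/rᵢ.
Distances from the field point to each charge: r₁ = 1.35 m, r₂ = 1.32 m, r₃ = 0.456 m.
V = k[(6.53×10⁻⁹)/(1.35) + (-7.61×10⁻⁹)/(1.32) + (5.10×10⁻⁹)/(0.456)] = 92.2 V.

92.2 V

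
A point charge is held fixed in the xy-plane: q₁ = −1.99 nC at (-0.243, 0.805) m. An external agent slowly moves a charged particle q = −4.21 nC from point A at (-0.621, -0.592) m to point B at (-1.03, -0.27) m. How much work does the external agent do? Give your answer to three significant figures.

4.49×10⁻⁹ J

For quasistatic motion the external work equals the change in potential energy: W_ext = qΔV = q(V_B − V_A).
At A: distance to the source charge is 1.45 m; V_A = kq₁/r = -12.4 V.
At B: distance to the source charge is 1.33 m; V_B = kq₁/r = -13.4 V.
ΔV = V_B − V_A = -1.07 V.
W_ext = qΔV = (-4.21×10⁻⁹ C)(-1.07 V) = 4.49×10⁻⁹ J.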